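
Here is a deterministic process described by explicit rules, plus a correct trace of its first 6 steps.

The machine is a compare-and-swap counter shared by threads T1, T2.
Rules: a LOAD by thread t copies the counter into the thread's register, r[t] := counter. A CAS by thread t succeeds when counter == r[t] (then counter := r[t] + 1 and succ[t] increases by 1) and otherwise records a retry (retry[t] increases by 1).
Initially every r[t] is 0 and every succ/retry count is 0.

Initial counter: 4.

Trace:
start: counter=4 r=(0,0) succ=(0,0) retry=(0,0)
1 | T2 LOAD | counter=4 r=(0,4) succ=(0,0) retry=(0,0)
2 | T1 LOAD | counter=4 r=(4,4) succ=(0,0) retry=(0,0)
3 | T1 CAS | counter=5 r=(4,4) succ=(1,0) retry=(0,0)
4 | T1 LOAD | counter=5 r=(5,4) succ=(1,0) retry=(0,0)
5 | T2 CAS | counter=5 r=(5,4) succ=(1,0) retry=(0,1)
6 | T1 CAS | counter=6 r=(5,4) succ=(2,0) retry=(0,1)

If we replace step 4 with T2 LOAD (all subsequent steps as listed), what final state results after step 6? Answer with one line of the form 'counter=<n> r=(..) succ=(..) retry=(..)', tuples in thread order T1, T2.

counter=6 r=(4,5) succ=(1,1) retry=(1,0)

(re-executing from step 4 with the substitution; state before step 4: counter=5 r=(4,4) succ=(1,0) retry=(0,0))
4 | T2 LOAD | counter=5 r=(4,5) succ=(1,0) retry=(0,0)
5 | T2 CAS | counter=6 r=(4,5) succ=(1,1) retry=(0,0)
6 | T1 CAS | counter=6 r=(4,5) succ=(1,1) retry=(1,0)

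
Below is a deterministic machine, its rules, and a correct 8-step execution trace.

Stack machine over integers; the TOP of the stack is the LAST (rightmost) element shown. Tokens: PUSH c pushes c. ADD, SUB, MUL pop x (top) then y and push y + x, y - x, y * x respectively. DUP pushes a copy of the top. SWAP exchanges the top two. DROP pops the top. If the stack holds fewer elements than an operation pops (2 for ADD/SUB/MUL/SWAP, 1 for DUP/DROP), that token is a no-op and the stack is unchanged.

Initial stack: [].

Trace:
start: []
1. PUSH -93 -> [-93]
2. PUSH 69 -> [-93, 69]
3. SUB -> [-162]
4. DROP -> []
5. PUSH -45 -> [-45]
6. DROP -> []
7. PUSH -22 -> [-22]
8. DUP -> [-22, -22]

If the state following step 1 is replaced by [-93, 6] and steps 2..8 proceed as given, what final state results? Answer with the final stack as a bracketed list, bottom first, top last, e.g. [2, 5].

[-93, -22, -22]

state after step 1 := [-93, 6]
2. PUSH 69 -> [-93, 6, 69]
3. SUB -> [-93, -63]
4. DROP -> [-93]
5. PUSH -45 -> [-93, -45]
6. DROP -> [-93]
7. PUSH -22 -> [-93, -22]
8. DUP -> [-93, -22, -22]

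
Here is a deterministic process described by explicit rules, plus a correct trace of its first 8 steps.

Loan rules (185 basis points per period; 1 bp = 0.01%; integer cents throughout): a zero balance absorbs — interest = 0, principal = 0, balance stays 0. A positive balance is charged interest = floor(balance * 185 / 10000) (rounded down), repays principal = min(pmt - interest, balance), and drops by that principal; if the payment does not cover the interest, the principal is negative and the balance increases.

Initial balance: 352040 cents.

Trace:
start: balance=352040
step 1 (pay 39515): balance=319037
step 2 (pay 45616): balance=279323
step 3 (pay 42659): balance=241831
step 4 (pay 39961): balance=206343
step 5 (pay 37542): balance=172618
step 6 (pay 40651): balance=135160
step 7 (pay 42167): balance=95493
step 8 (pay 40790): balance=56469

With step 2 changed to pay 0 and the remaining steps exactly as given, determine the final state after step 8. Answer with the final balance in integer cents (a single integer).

107389

(re-executing from step 2 with the substitution; state before step 2: balance=319037)
step 2 (pay 0): balance=324939
step 3 (pay 42659): balance=288291
step 4 (pay 39961): balance=253663
step 5 (pay 37542): balance=220813
step 6 (pay 40651): balance=184247
step 7 (pay 42167): balance=145488
step 8 (pay 40790): balance=107389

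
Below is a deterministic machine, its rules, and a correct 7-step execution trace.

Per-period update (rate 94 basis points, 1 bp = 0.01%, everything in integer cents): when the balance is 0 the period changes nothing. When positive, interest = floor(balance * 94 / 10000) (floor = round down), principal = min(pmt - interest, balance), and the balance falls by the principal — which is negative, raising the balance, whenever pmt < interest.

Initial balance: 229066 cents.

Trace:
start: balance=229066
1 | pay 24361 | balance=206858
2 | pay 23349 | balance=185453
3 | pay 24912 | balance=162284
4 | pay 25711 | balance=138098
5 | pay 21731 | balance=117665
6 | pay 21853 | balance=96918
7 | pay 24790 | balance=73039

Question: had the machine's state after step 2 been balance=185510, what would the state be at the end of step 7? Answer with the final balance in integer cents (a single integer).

state after step 2 := balance=185510
3 | pay 24912 | balance=162341
4 | pay 25711 | balance=138156
5 | pay 21731 | balance=117723
6 | pay 21853 | balance=96976
7 | pay 24790 | balance=73097

73097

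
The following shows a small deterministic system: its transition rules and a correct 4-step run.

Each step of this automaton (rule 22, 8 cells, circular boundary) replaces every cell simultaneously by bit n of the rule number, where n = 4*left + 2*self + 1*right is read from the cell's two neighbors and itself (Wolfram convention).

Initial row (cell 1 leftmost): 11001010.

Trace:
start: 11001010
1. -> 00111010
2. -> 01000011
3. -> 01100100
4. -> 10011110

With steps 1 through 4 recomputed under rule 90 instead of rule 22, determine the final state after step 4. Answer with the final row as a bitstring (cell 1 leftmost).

(re-executing steps 1..4 under rule 90; state before step 1: 11001010)
1. -> 11110000
2. -> 10011001
3. -> 11111111
4. -> 00000000

00000000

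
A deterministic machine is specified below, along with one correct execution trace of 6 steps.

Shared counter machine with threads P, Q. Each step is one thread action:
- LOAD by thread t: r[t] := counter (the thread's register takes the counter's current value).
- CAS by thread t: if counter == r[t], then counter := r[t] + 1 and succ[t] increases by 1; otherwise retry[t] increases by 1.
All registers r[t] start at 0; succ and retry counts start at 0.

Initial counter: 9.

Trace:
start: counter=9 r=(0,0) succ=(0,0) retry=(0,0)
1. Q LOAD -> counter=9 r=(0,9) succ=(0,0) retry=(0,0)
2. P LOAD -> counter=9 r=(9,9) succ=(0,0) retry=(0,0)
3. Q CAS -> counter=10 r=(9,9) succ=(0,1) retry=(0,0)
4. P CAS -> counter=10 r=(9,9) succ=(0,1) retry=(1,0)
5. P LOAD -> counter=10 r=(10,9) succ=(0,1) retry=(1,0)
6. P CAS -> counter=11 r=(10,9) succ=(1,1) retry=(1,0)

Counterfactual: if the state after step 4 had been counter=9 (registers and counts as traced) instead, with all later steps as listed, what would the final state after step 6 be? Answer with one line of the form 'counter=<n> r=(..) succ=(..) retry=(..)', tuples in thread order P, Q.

counter=10 r=(9,9) succ=(1,1) retry=(1,0)

state after step 4 := counter=9 r=(9,9) succ=(0,1) retry=(1,0)
5. P LOAD -> counter=9 r=(9,9) succ=(0,1) retry=(1,0)
6. P CAS -> counter=10 r=(9,9) succ=(1,1) retry=(1,0)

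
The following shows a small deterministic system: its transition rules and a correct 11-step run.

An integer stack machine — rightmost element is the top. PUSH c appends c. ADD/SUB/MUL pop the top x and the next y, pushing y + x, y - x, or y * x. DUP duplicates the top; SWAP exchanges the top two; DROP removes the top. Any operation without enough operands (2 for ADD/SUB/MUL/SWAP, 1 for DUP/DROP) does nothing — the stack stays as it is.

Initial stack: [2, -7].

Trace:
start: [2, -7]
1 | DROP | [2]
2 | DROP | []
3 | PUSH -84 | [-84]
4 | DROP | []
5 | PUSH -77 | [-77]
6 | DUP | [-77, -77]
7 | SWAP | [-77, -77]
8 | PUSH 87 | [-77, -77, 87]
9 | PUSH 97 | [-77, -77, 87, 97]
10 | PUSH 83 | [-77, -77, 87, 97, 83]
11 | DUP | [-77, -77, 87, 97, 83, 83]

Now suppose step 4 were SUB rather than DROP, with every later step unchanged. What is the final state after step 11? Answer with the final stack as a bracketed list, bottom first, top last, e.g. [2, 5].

[-84, -77, -77, 87, 97, 83, 83]

(re-executing from step 4 with the substitution; state before step 4: [-84])
4 | SUB | [-84]
5 | PUSH -77 | [-84, -77]
6 | DUP | [-84, -77, -77]
7 | SWAP | [-84, -77, -77]
8 | PUSH 87 | [-84, -77, -77, 87]
9 | PUSH 97 | [-84, -77, -77, 87, 97]
10 | PUSH 83 | [-84, -77, -77, 87, 97, 83]
11 | DUP | [-84, -77, -77, 87, 97, 83, 83]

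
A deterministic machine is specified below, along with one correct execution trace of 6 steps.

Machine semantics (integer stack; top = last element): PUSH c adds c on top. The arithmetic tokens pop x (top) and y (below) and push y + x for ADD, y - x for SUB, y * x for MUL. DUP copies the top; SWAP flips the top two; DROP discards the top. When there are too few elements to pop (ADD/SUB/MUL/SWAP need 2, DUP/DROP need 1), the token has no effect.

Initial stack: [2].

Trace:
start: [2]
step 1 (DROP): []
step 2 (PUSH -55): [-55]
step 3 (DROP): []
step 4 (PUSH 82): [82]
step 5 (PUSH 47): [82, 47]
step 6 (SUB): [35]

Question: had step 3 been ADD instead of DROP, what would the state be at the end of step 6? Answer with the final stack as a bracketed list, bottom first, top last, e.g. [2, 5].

[-55, 35]

(re-executing from step 3 with the substitution; state before step 3: [-55])
step 3 (ADD): [-55]
step 4 (PUSH 82): [-55, 82]
step 5 (PUSH 47): [-55, 82, 47]
step 6 (SUB): [-55, 35]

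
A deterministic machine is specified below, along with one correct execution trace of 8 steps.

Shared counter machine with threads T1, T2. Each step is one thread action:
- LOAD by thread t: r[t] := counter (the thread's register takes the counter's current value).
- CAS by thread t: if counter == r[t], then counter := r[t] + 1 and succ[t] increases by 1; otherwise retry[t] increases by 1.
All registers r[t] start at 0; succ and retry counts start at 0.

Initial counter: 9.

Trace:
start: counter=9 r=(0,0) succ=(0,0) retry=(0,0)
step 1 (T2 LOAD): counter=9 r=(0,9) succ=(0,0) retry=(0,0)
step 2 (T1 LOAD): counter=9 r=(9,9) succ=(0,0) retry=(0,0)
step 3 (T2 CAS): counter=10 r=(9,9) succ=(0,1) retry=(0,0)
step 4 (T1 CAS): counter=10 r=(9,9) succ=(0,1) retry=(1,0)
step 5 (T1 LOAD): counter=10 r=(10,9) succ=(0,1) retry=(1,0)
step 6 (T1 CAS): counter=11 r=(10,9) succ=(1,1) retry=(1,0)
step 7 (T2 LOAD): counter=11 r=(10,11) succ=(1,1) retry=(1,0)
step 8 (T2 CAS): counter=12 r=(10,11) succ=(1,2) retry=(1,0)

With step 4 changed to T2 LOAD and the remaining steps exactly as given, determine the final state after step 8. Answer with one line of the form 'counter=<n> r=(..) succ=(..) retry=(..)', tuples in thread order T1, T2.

(re-executing from step 4 with the substitution; state before step 4: counter=10 r=(9,9) succ=(0,1) retry=(0,0))
step 4 (T2 LOAD): counter=10 r=(9,10) succ=(0,1) retry=(0,0)
step 5 (T1 LOAD): counter=10 r=(10,10) succ=(0,1) retry=(0,0)
step 6 (T1 CAS): counter=11 r=(10,10) succ=(1,1) retry=(0,0)
step 7 (T2 LOAD): counter=11 r=(10,11) succ=(1,1) retry=(0,0)
step 8 (T2 CAS): counter=12 r=(10,11) succ=(1,2) retry=(0,0)

counter=12 r=(10,11) succ=(1,2) retry=(0,0)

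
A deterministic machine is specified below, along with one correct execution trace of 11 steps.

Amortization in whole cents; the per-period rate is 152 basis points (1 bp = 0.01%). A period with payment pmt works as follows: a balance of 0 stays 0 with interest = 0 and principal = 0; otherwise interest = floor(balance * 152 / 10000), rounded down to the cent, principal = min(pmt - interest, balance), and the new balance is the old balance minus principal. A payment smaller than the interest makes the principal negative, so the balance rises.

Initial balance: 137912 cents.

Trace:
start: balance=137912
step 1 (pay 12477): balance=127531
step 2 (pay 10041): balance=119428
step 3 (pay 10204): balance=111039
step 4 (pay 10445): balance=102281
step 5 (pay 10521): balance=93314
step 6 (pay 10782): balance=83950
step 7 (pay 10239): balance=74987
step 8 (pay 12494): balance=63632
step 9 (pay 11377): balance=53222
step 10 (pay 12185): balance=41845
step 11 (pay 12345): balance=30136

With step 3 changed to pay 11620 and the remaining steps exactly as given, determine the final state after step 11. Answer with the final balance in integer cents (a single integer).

(re-executing from step 3 with the substitution; state before step 3: balance=119428)
step 3 (pay 11620): balance=109623
step 4 (pay 10445): balance=100844
step 5 (pay 10521): balance=91855
step 6 (pay 10782): balance=82469
step 7 (pay 10239): balance=73483
step 8 (pay 12494): balance=62105
step 9 (pay 11377): balance=51671
step 10 (pay 12185): balance=40271
step 11 (pay 12345): balance=28538

28538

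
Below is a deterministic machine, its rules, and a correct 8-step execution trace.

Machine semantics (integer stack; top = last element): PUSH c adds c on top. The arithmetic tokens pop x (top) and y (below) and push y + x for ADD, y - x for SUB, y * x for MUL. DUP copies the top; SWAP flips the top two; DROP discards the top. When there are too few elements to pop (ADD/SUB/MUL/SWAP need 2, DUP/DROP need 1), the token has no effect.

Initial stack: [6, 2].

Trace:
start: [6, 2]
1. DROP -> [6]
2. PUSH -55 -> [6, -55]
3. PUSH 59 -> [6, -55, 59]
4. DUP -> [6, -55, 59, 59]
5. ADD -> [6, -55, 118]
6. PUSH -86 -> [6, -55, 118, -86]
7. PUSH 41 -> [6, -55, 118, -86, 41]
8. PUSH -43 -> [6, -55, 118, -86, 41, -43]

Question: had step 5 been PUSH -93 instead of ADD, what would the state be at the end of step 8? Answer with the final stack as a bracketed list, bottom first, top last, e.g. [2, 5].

[6, -55, 59, 59, -93, -86, 41, -43]

(re-executing from step 5 with the substitution; state before step 5: [6, -55, 59, 59])
5. PUSH -93 -> [6, -55, 59, 59, -93]
6. PUSH -86 -> [6, -55, 59, 59, -93, -86]
7. PUSH 41 -> [6, -55, 59, 59, -93, -86, 41]
8. PUSH -43 -> [6, -55, 59, 59, -93, -86, 41, -43]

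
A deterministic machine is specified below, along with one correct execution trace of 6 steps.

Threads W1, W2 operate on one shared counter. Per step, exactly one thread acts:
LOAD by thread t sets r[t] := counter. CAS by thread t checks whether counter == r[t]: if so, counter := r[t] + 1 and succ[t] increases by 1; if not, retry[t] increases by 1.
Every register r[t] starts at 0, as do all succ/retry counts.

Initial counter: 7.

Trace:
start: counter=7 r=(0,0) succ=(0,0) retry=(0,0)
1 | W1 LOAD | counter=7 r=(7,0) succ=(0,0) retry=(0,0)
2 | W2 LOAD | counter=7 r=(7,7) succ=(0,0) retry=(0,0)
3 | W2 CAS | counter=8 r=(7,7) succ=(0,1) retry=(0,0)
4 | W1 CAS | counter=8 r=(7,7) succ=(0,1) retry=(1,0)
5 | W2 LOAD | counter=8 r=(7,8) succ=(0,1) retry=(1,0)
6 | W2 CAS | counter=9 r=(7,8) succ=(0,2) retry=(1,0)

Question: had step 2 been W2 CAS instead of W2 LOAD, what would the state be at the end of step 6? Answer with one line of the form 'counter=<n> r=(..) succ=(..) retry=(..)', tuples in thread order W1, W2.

counter=9 r=(7,8) succ=(1,1) retry=(0,2)

(re-executing from step 2 with the substitution; state before step 2: counter=7 r=(7,0) succ=(0,0) retry=(0,0))
2 | W2 CAS | counter=7 r=(7,0) succ=(0,0) retry=(0,1)
3 | W2 CAS | counter=7 r=(7,0) succ=(0,0) retry=(0,2)
4 | W1 CAS | counter=8 r=(7,0) succ=(1,0) retry=(0,2)
5 | W2 LOAD | counter=8 r=(7,8) succ=(1,0) retry=(0,2)
6 | W2 CAS | counter=9 r=(7,8) succ=(1,1) retry=(0,2)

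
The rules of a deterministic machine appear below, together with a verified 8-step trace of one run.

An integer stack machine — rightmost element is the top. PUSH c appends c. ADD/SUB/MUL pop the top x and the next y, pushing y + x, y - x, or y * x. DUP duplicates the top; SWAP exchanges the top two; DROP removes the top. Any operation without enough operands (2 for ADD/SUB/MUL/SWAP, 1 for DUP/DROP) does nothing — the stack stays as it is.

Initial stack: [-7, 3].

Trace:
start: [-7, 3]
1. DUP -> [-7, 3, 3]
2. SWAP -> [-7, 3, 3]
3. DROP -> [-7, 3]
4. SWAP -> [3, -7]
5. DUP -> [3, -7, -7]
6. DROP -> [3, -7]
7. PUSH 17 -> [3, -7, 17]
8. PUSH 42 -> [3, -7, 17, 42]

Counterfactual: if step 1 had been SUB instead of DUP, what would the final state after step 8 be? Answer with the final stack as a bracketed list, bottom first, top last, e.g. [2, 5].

(re-executing from step 1 with the substitution; state before step 1: [-7, 3])
1. SUB -> [-10]
2. SWAP -> [-10]
3. DROP -> []
4. SWAP -> []
5. DUP -> []
6. DROP -> []
7. PUSH 17 -> [17]
8. PUSH 42 -> [17, 42]

[17, 42]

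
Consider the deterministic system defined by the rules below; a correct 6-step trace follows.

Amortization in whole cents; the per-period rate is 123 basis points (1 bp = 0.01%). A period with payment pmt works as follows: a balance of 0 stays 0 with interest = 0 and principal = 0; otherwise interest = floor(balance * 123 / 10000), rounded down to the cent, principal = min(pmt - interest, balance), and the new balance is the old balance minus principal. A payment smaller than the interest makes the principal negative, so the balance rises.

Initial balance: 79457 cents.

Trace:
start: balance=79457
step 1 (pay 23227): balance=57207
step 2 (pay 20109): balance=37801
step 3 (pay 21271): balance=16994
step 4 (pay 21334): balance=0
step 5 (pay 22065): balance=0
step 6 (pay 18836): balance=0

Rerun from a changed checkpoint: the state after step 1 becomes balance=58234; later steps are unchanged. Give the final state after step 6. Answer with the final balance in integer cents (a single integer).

state after step 1 := balance=58234
step 2 (pay 20109): balance=38841
step 3 (pay 21271): balance=18047
step 4 (pay 21334): balance=0
step 5 (pay 22065): balance=0
step 6 (pay 18836): balance=0

0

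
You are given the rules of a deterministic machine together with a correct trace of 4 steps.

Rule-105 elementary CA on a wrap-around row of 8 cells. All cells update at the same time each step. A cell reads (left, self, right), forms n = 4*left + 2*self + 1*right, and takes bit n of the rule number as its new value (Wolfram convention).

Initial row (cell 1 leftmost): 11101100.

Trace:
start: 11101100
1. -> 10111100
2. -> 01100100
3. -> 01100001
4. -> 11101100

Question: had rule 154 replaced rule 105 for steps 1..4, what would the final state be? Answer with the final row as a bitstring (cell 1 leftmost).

11001110

(re-executing steps 1..4 under rule 154; state before step 1: 11101100)
1. -> 11001011
2. -> 10110011
3. -> 00101111
4. -> 11001110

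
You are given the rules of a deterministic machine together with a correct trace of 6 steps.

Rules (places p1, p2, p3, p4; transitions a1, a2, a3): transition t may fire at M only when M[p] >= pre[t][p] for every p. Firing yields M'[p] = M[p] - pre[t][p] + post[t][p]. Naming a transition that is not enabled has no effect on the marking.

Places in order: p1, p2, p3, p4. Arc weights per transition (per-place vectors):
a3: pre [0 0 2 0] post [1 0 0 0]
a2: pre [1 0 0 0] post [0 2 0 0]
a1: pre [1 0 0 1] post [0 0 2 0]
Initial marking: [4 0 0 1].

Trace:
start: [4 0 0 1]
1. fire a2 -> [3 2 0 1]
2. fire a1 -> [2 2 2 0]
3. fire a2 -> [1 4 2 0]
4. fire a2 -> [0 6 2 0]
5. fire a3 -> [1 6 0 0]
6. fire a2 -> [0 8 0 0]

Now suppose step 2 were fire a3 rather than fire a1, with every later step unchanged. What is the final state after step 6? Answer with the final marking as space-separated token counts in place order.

0 8 0 1

(re-executing from step 2 with the substitution; state before step 2: [3 2 0 1])
2. fire a3 -> [3 2 0 1]
3. fire a2 -> [2 4 0 1]
4. fire a2 -> [1 6 0 1]
5. fire a3 -> [1 6 0 1]
6. fire a2 -> [0 8 0 1]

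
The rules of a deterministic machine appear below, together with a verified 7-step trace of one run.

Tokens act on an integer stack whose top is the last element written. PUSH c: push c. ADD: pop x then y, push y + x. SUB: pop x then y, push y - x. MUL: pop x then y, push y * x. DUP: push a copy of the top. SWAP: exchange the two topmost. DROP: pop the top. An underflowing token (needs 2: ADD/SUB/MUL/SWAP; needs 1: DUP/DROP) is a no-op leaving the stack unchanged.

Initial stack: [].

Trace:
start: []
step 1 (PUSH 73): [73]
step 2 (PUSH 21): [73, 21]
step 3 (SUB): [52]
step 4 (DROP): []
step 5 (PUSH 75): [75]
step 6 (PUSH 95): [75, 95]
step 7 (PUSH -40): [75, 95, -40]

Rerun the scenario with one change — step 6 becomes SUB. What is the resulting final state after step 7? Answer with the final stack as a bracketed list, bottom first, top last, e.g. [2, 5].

(re-executing from step 6 with the substitution; state before step 6: [75])
step 6 (SUB): [75]
step 7 (PUSH -40): [75, -40]

[75, -40]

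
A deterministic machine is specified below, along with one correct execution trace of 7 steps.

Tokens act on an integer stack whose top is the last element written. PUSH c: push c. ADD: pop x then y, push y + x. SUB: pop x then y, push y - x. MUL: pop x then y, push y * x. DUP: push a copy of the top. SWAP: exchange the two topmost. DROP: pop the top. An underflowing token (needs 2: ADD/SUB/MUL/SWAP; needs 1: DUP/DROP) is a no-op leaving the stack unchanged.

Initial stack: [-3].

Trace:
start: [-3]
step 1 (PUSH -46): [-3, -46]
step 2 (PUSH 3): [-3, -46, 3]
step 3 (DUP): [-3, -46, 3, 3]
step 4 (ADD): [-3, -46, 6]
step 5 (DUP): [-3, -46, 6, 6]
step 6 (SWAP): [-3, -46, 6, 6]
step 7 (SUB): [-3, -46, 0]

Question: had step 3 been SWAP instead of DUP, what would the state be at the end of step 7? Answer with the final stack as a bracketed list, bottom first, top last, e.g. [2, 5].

[-3, 0]

(re-executing from step 3 with the substitution; state before step 3: [-3, -46, 3])
step 3 (SWAP): [-3, 3, -46]
step 4 (ADD): [-3, -43]
step 5 (DUP): [-3, -43, -43]
step 6 (SWAP): [-3, -43, -43]
step 7 (SUB): [-3, 0]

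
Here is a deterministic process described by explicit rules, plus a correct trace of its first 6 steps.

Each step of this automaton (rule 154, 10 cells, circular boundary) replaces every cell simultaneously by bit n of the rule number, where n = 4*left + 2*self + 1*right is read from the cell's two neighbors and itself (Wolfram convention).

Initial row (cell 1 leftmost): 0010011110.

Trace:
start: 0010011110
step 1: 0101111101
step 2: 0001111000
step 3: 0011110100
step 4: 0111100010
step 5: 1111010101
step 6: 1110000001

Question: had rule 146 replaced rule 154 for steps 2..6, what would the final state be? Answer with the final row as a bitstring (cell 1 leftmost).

0000101000

(re-executing steps 2..6 under rule 146; state before step 2: 0101111101)
step 2: 0000111000
step 3: 0001010100
step 4: 0010000010
step 5: 0101000101
step 6: 0000101000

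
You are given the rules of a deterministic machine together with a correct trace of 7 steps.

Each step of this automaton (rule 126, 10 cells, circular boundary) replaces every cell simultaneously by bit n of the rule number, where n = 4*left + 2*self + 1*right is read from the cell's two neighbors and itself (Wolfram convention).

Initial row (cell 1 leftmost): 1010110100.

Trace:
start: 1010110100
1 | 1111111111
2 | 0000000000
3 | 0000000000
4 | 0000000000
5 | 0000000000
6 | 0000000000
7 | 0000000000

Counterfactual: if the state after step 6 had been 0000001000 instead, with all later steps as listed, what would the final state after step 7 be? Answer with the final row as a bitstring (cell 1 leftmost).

0000011100

state after step 6 := 0000001000
7 | 0000011100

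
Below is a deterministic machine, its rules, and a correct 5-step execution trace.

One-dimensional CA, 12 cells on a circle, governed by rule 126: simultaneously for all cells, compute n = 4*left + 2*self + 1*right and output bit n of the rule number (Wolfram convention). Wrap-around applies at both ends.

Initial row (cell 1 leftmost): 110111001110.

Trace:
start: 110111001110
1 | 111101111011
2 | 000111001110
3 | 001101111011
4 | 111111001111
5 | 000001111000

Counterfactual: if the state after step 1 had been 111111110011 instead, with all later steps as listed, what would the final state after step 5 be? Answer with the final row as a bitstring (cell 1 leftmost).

110011000000

state after step 1 := 111111110011
2 | 000000011110
3 | 000000110011
4 | 100001111111
5 | 110011000000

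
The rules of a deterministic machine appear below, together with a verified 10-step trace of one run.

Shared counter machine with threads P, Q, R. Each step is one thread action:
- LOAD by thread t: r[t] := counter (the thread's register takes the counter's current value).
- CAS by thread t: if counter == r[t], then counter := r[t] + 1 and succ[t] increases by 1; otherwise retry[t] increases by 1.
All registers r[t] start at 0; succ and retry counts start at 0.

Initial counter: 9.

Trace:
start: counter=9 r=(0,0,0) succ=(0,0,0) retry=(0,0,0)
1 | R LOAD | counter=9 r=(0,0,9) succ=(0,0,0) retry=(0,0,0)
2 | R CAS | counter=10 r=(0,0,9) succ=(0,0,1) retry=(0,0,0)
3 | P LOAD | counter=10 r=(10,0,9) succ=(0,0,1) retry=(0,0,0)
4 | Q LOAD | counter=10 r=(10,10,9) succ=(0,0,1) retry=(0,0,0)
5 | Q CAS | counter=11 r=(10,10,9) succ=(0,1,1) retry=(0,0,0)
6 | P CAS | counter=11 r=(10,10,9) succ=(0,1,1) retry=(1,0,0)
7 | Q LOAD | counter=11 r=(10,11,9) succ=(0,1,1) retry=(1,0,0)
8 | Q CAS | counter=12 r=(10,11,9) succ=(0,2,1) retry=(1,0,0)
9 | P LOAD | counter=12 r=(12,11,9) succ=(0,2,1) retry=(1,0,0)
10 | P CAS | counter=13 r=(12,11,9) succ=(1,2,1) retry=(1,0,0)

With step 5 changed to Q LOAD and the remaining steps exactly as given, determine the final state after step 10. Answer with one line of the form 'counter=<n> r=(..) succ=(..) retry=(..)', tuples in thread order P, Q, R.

counter=13 r=(12,11,9) succ=(2,1,1) retry=(0,0,0)

(re-executing from step 5 with the substitution; state before step 5: counter=10 r=(10,10,9) succ=(0,0,1) retry=(0,0,0))
5 | Q LOAD | counter=10 r=(10,10,9) succ=(0,0,1) retry=(0,0,0)
6 | P CAS | counter=11 r=(10,10,9) succ=(1,0,1) retry=(0,0,0)
7 | Q LOAD | counter=11 r=(10,11,9) succ=(1,0,1) retry=(0,0,0)
8 | Q CAS | counter=12 r=(10,11,9) succ=(1,1,1) retry=(0,0,0)
9 | P LOAD | counter=12 r=(12,11,9) succ=(1,1,1) retry=(0,0,0)
10 | P CAS | counter=13 r=(12,11,9) succ=(2,1,1) retry=(0,0,0)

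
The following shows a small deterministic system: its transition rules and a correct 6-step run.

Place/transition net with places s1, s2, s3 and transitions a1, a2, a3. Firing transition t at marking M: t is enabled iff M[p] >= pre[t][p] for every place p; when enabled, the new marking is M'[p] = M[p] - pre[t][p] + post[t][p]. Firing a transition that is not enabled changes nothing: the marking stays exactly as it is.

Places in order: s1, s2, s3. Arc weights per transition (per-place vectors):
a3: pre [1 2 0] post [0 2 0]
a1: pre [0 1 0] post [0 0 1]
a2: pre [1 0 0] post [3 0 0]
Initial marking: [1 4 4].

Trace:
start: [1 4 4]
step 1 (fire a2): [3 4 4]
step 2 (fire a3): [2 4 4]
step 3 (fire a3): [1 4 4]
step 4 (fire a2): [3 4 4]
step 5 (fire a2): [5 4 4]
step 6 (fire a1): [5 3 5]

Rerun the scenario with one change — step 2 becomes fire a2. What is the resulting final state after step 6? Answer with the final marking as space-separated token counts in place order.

(re-executing from step 2 with the substitution; state before step 2: [3 4 4])
step 2 (fire a2): [5 4 4]
step 3 (fire a3): [4 4 4]
step 4 (fire a2): [6 4 4]
step 5 (fire a2): [8 4 4]
step 6 (fire a1): [8 3 5]

8 3 5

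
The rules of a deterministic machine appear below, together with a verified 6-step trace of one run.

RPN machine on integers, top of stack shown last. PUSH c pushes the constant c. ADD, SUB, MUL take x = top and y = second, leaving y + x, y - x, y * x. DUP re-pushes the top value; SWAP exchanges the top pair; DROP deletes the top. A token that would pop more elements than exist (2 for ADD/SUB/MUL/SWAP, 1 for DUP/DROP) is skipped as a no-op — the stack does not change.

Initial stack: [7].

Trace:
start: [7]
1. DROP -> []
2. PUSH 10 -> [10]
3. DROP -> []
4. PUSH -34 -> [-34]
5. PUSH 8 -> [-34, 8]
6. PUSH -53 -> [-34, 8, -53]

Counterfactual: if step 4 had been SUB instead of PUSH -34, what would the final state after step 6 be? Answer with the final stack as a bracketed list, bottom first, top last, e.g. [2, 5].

(re-executing from step 4 with the substitution; state before step 4: [])
4. SUB -> []
5. PUSH 8 -> [8]
6. PUSH -53 -> [8, -53]

[8, -53]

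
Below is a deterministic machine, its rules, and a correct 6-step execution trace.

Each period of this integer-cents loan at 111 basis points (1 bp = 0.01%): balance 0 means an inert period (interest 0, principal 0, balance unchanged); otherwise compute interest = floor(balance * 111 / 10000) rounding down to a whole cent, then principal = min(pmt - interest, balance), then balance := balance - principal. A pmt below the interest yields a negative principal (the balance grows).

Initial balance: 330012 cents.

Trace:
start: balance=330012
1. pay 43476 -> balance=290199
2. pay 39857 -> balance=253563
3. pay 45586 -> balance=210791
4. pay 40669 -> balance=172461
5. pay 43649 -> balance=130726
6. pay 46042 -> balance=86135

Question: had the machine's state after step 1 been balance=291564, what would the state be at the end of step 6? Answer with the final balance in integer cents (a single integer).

87576

state after step 1 := balance=291564
2. pay 39857 -> balance=254943
3. pay 45586 -> balance=212186
4. pay 40669 -> balance=173872
5. pay 43649 -> balance=132152
6. pay 46042 -> balance=87576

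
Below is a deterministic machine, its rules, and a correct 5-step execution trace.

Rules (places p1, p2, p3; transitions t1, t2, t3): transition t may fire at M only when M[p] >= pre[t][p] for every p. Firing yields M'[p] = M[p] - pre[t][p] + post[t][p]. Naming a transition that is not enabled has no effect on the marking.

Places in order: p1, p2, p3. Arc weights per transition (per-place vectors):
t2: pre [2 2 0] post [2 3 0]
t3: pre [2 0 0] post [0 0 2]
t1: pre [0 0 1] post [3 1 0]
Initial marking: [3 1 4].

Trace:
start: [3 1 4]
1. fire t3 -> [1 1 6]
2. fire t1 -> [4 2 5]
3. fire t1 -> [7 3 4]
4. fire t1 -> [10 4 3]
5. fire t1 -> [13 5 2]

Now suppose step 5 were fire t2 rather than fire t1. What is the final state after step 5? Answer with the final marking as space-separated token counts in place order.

10 5 3

(re-executing from step 5 with the substitution; state before step 5: [10 4 3])
5. fire t2 -> [10 5 3]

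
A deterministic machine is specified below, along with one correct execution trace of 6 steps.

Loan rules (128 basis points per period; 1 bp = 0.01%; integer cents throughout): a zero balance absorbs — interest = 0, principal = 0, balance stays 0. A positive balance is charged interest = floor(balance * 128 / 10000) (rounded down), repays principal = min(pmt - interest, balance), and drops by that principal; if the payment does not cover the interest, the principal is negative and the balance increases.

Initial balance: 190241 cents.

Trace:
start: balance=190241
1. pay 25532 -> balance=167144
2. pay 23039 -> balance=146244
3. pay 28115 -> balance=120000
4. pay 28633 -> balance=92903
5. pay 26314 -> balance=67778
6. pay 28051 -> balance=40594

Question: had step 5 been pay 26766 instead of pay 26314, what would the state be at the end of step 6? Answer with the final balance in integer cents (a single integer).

(re-executing from step 5 with the substitution; state before step 5: balance=92903)
5. pay 26766 -> balance=67326
6. pay 28051 -> balance=40136

40136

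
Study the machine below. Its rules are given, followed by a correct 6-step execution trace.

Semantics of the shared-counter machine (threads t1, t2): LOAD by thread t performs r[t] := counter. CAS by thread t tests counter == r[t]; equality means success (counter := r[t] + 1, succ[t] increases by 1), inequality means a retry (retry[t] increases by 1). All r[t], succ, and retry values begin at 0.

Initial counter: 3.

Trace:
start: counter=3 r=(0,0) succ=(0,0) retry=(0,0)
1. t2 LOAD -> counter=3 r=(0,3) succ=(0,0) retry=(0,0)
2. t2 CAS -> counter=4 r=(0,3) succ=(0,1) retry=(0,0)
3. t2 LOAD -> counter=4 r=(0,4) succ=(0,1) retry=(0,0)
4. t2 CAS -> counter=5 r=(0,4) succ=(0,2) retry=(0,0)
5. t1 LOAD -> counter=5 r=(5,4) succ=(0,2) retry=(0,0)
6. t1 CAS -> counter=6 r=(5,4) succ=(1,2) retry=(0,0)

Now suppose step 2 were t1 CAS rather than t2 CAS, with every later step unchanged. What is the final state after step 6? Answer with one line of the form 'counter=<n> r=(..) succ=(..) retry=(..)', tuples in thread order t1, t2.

counter=5 r=(4,3) succ=(1,1) retry=(1,0)

(re-executing from step 2 with the substitution; state before step 2: counter=3 r=(0,3) succ=(0,0) retry=(0,0))
2. t1 CAS -> counter=3 r=(0,3) succ=(0,0) retry=(1,0)
3. t2 LOAD -> counter=3 r=(0,3) succ=(0,0) retry=(1,0)
4. t2 CAS -> counter=4 r=(0,3) succ=(0,1) retry=(1,0)
5. t1 LOAD -> counter=4 r=(4,3) succ=(0,1) retry=(1,0)
6. t1 CAS -> counter=5 r=(4,3) succ=(1,1) retry=(1,0)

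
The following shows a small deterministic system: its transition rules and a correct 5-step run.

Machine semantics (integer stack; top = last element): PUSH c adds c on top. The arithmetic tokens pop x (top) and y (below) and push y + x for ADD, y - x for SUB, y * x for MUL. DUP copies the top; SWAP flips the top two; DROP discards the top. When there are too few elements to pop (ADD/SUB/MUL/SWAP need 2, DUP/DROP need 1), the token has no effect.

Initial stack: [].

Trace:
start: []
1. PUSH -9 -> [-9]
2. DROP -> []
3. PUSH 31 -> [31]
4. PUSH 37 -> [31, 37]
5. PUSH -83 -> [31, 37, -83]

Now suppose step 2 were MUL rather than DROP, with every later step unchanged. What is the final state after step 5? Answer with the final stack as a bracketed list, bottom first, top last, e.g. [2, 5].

(re-executing from step 2 with the substitution; state before step 2: [-9])
2. MUL -> [-9]
3. PUSH 31 -> [-9, 31]
4. PUSH 37 -> [-9, 31, 37]
5. PUSH -83 -> [-9, 31, 37, -83]

[-9, 31, 37, -83]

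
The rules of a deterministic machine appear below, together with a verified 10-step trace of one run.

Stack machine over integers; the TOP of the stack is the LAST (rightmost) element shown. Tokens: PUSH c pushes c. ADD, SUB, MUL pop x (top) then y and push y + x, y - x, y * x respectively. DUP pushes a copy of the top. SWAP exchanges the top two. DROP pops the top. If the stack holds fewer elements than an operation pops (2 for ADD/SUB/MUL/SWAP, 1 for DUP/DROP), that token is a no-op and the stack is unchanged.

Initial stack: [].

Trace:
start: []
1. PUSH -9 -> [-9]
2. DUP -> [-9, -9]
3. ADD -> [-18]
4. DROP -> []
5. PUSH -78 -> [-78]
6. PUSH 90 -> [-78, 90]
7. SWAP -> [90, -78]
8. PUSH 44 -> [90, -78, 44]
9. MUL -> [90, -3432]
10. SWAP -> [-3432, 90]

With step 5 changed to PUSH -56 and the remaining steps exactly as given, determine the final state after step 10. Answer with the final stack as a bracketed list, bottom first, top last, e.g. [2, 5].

(re-executing from step 5 with the substitution; state before step 5: [])
5. PUSH -56 -> [-56]
6. PUSH 90 -> [-56, 90]
7. SWAP -> [90, -56]
8. PUSH 44 -> [90, -56, 44]
9. MUL -> [90, -2464]
10. SWAP -> [-2464, 90]

[-2464, 90]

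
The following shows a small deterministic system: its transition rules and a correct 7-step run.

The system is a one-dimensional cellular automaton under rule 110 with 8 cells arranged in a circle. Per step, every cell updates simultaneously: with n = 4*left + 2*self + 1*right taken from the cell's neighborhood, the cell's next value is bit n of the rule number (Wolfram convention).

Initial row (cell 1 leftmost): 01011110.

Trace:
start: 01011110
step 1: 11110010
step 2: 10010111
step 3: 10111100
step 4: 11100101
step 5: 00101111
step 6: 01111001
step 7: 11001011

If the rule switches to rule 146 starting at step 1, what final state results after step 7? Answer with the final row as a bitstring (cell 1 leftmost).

(re-executing steps 1..7 under rule 146; state before step 1: 01011110)
step 1: 10001101
step 2: 01010000
step 3: 10001000
step 4: 01010101
step 5: 00000000
step 6: 00000000
step 7: 00000000

00000000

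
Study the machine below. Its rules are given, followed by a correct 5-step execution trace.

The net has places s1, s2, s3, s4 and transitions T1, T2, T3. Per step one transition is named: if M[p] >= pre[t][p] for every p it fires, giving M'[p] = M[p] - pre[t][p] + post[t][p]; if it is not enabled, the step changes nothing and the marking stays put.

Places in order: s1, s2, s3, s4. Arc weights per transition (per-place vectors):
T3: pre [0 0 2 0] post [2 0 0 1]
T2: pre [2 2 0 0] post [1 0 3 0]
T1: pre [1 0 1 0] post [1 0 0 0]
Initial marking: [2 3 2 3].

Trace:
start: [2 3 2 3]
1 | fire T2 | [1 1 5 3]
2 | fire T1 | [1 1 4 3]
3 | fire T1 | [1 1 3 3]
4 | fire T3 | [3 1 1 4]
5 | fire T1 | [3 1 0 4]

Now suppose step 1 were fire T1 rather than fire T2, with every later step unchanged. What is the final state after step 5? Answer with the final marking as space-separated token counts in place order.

2 3 0 3

(re-executing from step 1 with the substitution; state before step 1: [2 3 2 3])
1 | fire T1 | [2 3 1 3]
2 | fire T1 | [2 3 0 3]
3 | fire T1 | [2 3 0 3]
4 | fire T3 | [2 3 0 3]
5 | fire T1 | [2 3 0 3]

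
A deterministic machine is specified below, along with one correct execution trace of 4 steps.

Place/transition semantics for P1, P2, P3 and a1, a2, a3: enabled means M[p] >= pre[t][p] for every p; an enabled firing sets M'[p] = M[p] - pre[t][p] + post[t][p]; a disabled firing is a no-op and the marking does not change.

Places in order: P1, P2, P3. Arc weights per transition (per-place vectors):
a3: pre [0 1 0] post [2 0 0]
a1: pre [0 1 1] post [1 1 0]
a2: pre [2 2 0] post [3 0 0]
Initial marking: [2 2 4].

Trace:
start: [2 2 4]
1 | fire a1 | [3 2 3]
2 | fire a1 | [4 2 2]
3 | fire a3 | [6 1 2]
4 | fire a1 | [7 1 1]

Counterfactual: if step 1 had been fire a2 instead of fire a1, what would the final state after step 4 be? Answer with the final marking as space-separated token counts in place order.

3 0 4

(re-executing from step 1 with the substitution; state before step 1: [2 2 4])
1 | fire a2 | [3 0 4]
2 | fire a1 | [3 0 4]
3 | fire a3 | [3 0 4]
4 | fire a1 | [3 0 4]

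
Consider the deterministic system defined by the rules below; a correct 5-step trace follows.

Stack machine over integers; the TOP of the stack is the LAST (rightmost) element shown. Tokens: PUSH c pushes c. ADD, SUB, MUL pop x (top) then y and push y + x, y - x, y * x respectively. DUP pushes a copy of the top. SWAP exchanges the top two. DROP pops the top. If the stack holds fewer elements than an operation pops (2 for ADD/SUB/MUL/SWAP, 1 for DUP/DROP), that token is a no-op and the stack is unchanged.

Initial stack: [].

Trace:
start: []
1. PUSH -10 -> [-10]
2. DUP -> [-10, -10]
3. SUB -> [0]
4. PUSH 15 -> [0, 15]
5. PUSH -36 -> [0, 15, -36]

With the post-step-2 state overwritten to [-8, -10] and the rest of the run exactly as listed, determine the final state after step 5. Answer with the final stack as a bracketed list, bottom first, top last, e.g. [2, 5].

state after step 2 := [-8, -10]
3. SUB -> [2]
4. PUSH 15 -> [2, 15]
5. PUSH -36 -> [2, 15, -36]

[2, 15, -36]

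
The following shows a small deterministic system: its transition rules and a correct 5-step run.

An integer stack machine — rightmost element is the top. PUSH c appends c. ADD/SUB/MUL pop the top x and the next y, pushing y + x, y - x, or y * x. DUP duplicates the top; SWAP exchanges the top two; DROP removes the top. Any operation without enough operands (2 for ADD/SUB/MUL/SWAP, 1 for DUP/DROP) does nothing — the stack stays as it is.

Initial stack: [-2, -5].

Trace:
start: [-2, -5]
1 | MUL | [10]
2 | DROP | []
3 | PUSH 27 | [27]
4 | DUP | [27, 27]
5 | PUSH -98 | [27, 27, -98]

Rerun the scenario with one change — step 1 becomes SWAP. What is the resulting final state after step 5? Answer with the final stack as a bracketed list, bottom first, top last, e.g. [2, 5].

[-5, 27, 27, -98]

(re-executing from step 1 with the substitution; state before step 1: [-2, -5])
1 | SWAP | [-5, -2]
2 | DROP | [-5]
3 | PUSH 27 | [-5, 27]
4 | DUP | [-5, 27, 27]
5 | PUSH -98 | [-5, 27, 27, -98]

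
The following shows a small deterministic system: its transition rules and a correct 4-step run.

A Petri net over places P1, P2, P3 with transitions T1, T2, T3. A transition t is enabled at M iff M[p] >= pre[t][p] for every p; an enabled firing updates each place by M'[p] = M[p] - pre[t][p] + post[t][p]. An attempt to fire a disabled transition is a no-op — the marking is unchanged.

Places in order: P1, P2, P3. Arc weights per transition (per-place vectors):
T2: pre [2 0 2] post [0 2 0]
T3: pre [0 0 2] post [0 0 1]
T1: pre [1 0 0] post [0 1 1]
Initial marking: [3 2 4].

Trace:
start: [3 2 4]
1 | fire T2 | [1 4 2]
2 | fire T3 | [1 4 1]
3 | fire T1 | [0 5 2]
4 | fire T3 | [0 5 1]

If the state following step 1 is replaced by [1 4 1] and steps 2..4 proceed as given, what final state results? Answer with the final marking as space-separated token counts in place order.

state after step 1 := [1 4 1]
2 | fire T3 | [1 4 1]
3 | fire T1 | [0 5 2]
4 | fire T3 | [0 5 1]

0 5 1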